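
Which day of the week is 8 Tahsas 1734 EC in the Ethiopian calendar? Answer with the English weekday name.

Friday

Equivalently 15 December 1741 Gregorian, JDN 2357296.
2357296 ≡ 4 (mod 7); counting from Monday = 0 gives Friday.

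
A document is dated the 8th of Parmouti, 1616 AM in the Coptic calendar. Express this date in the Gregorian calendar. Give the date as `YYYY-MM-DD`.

1900-04-16

Both dates share Julian Day Number 2415126; in the Gregorian calendar that is 16 April 1900 CE.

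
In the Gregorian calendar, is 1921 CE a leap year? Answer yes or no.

1921 is not divisible by 4, so it is a common year.

no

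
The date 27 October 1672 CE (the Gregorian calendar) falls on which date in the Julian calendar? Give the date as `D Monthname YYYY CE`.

17 October 1672 CE

At this point the Julian calendar is 10 days behind the Gregorian.
27 October 1672 Gregorian − 10 days → 17 October 1672 Julian.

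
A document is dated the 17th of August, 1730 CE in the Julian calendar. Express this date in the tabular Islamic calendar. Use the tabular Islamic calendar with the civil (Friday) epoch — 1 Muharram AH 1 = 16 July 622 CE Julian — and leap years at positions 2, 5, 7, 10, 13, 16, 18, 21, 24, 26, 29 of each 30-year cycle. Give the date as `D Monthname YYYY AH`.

13 Safar 1143 AH

Both dates share Julian Day Number 2353169; in the tabular Islamic calendar that is 13 Safar 1143 AH.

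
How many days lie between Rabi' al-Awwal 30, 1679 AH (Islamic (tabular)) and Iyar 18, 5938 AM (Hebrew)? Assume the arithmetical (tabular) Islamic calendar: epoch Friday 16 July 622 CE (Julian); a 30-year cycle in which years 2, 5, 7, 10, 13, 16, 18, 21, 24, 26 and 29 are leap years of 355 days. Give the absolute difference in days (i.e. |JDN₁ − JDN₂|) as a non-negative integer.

JDN of the first date = 2543155.
JDN of the second date = 2516683.
|2516683 − 2543155| = 26472.

26472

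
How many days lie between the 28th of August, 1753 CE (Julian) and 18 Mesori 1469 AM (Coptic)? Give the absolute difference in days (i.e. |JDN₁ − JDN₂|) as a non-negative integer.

17

First date → JDN 2361581; second date → JDN 2361564.
The interval is |2361581 − 2361564| = 17 days.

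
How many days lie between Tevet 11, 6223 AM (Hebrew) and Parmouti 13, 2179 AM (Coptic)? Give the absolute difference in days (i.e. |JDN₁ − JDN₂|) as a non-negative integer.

111

JDN of the first date = 2620655.
JDN of the second date = 2620766.
|2620766 − 2620655| = 111.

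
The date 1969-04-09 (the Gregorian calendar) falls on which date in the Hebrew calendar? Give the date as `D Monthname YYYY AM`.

Both dates share Julian Day Number 2440321; in the Hebrew calendar that is 21 Nisan 5729 AM.

21 Nisan 5729 AM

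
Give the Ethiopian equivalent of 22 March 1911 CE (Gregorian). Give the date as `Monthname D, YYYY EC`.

Megabit 13, 1903 EC

Both dates share Julian Day Number 2419118; in the Ethiopian calendar that is 13 Megabit 1903 EC.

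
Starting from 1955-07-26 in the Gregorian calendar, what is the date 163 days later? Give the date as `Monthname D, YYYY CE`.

January 5, 1956 CE

The starting date is JDN 2435315; 2435315 + 163 = 2435478.
JDN 2435478 corresponds to January 5, 1956 CE.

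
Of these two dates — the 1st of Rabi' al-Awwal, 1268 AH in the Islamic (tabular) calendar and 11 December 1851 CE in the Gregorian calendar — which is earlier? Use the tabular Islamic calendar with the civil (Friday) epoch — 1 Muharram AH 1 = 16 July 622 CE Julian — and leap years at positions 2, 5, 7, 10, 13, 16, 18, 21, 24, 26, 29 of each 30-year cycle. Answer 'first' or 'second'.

The two dates have Julian Day Numbers 2397482 and 2397468 respectively.
Since 2397468 < 2397482, the second date comes first.

second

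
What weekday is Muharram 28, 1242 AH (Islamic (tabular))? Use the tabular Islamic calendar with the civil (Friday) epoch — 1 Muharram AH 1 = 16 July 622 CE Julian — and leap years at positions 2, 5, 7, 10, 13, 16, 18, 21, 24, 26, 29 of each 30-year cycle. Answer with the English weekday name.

Friday

In the Gregorian calendar this is 1 September 1826 (JDN 2388236).
Since JDN mod 7 = 4 (0 = Monday), the day is Friday.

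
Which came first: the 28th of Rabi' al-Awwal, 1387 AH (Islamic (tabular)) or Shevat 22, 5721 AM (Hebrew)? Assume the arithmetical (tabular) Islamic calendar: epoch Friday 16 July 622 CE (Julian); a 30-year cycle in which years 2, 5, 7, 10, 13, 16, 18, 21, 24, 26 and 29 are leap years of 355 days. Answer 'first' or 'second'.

Converting both to JDN: 2439678 vs 2437339; the smaller is the second.

second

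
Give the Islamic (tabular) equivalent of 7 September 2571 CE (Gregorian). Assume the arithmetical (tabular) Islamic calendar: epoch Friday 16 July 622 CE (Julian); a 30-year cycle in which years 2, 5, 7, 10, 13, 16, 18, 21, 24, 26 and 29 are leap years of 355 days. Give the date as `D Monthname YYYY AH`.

Julian Day Number of the source date = 2660348.
Converting JDN 2660348 to the tabular Islamic calendar gives 16 Dhu al-Hijjah 2009 AH.

16 Dhu al-Hijjah 2009 AH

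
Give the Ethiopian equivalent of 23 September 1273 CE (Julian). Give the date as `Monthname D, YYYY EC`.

Julian Day Number of the source date = 2186287.
Converting JDN 2186287 to the Ethiopian calendar gives 26 Meskerem 1266 EC.

Meskerem 26, 1266 EC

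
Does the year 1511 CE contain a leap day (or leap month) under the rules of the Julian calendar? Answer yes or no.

1511 mod 4 = 3, so it is a common year in the Julian calendar.

no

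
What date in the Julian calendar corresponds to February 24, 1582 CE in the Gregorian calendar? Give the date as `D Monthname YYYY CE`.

The Julian–Gregorian offset here is 10 days (Julian trailing).
24 February 1582 Gregorian − 10 days → 14 February 1582 Julian.

14 February 1582 CE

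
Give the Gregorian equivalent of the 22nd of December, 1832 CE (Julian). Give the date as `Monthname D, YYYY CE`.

At this point the Julian calendar is 12 days behind the Gregorian.
22 December 1832 Julian + 12 days → 3 January 1833 Gregorian.

January 3, 1833 CE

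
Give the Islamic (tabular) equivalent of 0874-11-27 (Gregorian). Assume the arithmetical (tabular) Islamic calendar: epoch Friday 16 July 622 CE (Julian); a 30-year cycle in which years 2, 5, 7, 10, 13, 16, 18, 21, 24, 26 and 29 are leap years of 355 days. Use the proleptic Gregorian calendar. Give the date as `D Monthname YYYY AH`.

9 Safar 261 AH

Julian Day Number of the source date = 2040613.
Converting JDN 2040613 to the tabular Islamic calendar gives 9 Safar 261 AH.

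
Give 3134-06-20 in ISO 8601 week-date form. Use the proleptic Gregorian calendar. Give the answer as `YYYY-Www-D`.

3134-W25-3

The weekday is Wednesday (ISO weekday 3).
That Wednesday belongs to ISO week 25 of ISO year 3134.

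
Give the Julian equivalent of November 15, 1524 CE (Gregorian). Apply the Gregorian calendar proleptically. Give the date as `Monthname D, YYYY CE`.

The Julian–Gregorian offset here is 10 days (Julian trailing).
15 November 1524 Gregorian − 10 days → 5 November 1524 Julian.

November 5, 1524 CE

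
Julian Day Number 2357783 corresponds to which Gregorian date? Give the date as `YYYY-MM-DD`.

1743-04-16

Counting from JDN 2299161 = 15 Oct 1582 gives an offset of 58622 days.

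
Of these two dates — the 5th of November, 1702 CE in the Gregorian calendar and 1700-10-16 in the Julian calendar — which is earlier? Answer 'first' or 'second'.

Converting both to JDN: 2343011 vs 2342272; the smaller is the second.

second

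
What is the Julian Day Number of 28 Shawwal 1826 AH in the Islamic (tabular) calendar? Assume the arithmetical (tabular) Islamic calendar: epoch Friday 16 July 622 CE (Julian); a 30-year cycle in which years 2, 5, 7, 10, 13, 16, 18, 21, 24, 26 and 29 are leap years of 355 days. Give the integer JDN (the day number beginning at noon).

In the Gregorian calendar the same day is 2 January 2394.
JDN 2400001 is 17 November 1858 CE (Gregorian), MJD 0; the target day is +195451 days from there, so JDN = 2595452.

2595452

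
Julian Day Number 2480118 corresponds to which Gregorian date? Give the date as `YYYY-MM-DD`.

JDN 2451545 is 1 Jan 2000; 2480118 is +28573 days from there.

2078-03-25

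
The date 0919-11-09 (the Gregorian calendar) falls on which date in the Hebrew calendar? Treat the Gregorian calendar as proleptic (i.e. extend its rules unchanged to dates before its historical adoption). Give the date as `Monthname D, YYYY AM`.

Kislev 8, 4680 AM

Both dates share Julian Day Number 2057030; in the Hebrew calendar that is 8 Kislev 4680 AM.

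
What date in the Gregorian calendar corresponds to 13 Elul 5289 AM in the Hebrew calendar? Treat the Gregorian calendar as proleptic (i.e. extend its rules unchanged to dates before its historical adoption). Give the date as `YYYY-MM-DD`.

1529-08-28

Both dates share Julian Day Number 2279755; in the Gregorian calendar that is 28 August 1529 CE.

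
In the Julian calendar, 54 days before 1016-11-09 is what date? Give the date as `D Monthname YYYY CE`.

Counting 54 days back from JDN 2092465 reaches JDN 2092411, which is 16 September 1016 CE.

16 September 1016 CE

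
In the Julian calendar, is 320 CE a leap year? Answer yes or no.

320 mod 4 = 0, so it is a leap year in the Julian calendar.

yes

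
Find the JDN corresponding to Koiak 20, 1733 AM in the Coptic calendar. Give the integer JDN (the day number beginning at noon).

In the Gregorian calendar the same day is 29 December 2016.
JDN 2451545 is 1 January 2000 CE (Gregorian); the target day is +6207 days from there, so JDN = 2457752.

2457752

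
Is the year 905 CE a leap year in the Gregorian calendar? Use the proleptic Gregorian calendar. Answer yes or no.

no

905 is not divisible by 4, so it is a common year.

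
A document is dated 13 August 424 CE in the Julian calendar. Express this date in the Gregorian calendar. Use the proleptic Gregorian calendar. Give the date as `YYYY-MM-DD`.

0424-08-14

The Julian–Gregorian offset here is 1 day (Julian trailing).
13 August 424 Julian + 1 day → 14 August 424 Gregorian.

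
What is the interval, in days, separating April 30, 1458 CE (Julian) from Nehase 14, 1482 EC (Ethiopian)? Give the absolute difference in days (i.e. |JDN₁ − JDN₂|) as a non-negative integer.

11787

First date → JDN 2253712; second date → JDN 2265499.
The interval is |2253712 − 2265499| = 11787 days.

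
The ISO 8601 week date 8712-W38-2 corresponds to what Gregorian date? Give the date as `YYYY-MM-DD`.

8712-09-17

ISO week 1 of 8712 is the week containing the first Thursday of 8712.
Week 38, day 2 (Tuesday) lands on 8712-09-17.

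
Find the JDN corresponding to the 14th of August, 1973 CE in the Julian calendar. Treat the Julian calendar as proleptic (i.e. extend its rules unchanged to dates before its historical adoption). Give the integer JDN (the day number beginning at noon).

In the Gregorian calendar the same day is 27 August 1973.
JDN 2299161 is 15 October 1582 CE (Gregorian); the target day is +142761 days from there, so JDN = 2441922.

2441922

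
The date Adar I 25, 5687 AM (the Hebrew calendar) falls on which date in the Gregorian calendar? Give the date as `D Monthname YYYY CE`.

Both dates share Julian Day Number 2424939; in the Gregorian calendar that is 27 February 1927 CE.

27 February 1927 CE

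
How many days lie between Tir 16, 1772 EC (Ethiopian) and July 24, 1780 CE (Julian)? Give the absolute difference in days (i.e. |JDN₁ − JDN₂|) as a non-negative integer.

First date → JDN 2371214; second date → JDN 2371408.
The interval is |2371214 − 2371408| = 194 days.

194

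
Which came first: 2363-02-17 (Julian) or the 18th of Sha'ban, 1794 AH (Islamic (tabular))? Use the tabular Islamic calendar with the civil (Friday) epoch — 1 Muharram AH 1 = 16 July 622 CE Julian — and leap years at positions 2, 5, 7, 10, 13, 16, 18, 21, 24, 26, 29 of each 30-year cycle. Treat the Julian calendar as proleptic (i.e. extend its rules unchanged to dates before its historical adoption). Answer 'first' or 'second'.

Converting both to JDN: 2584191 vs 2584043; the smaller is the second.

second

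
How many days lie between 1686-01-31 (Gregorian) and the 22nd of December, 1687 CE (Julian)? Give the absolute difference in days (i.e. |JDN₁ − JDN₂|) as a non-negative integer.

700

First date → JDN 2336890; second date → JDN 2337590.
The interval is |2336890 − 2337590| = 700 days.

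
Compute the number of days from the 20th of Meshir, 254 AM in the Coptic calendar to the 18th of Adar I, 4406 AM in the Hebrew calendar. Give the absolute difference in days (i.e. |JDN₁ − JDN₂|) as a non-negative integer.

JDN of the first date = 1917607.
JDN of the second date = 1957049.
|1957049 − 1917607| = 39442.

39442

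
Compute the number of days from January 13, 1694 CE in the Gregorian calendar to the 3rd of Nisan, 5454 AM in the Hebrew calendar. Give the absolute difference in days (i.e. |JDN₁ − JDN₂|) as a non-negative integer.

75

JDN of the first date = 2339794.
JDN of the second date = 2339869.
|2339869 − 2339794| = 75.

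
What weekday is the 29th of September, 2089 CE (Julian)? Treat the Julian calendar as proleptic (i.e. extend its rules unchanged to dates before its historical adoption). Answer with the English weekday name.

Equivalently 12 October 2089 Gregorian, JDN 2484337.
JDN 2484337 mod 7 = 2, and JDN 0 was a Monday, so this is a Wednesday.

Wednesday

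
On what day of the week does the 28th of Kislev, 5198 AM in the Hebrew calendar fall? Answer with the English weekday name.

Tuesday

In the proleptic Gregorian calendar this is 5 December 1437 (JDN 2246252).
2246252 ≡ 1 (mod 7); counting from Monday = 0 gives Tuesday.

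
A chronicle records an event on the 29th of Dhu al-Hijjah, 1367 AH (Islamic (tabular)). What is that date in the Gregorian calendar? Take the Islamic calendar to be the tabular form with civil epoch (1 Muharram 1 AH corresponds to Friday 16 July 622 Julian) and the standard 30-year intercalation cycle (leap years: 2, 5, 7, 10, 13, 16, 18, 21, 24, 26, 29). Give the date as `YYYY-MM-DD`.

1948-11-02

Both dates share Julian Day Number 2432858; in the Gregorian calendar that is 2 November 1948 CE.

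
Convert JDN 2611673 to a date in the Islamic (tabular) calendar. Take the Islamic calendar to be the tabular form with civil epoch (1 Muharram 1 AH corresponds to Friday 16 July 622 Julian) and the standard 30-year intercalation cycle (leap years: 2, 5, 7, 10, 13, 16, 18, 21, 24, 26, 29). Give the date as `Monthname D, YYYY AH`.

The Gregorian equivalent of JDN 2611673 is 1 June 2438.
In the tabular Islamic calendar that day is Sha'ban 7, 1872 AH.

Sha'ban 7, 1872 AH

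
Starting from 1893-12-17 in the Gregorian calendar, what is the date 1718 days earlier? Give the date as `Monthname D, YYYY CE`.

April 4, 1889 CE

The starting date is JDN 2412815; 2412815 − 1718 = 2411097.
JDN 2411097 corresponds to April 4, 1889 CE.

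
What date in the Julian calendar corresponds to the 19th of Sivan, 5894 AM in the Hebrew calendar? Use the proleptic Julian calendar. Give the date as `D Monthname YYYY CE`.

The source date corresponds to 12 June 2134 in the Gregorian calendar (JDN 2500650).
That day falls on 29 May 2134 CE in the Julian calendar.

29 May 2134 CE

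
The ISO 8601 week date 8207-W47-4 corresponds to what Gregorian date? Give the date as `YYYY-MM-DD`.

8207-11-19

ISO week 1 of 8207 is the week containing the first Thursday of 8207.
Week 47, day 4 (Thursday) lands on 8207-11-19.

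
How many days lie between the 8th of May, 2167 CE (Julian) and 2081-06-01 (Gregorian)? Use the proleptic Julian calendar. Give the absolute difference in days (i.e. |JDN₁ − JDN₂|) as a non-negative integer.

31400

First date → JDN 2512682; second date → JDN 2481282.
The interval is |2512682 − 2481282| = 31400 days.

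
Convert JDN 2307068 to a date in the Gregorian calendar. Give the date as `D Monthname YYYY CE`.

8 June 1604 CE

Counting from JDN 2299161 = 15 Oct 1582 gives an offset of 7907 days.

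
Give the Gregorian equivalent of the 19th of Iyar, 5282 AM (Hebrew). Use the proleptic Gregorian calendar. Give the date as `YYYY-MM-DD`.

Both dates share Julian Day Number 2277104; in the Gregorian calendar that is 26 May 1522 CE.

1522-05-26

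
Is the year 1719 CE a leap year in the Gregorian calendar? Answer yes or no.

no

1719 is not divisible by 4, so it is a common year.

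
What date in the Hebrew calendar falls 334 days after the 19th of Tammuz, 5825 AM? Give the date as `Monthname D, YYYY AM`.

JDN of the 19th of Tammuz, 5825 AM = 2475490.
2475490 + 334 = 2475824.
JDN 2475824 in the Hebrew calendar is Sivan 29, 5826 AM.

Sivan 29, 5826 AM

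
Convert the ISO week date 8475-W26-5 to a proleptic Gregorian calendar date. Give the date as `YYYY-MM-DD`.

ISO week 1 of 8475 is the week containing the first Thursday of 8475.
Week 26, day 5 (Friday) lands on 8475-06-28.

8475-06-28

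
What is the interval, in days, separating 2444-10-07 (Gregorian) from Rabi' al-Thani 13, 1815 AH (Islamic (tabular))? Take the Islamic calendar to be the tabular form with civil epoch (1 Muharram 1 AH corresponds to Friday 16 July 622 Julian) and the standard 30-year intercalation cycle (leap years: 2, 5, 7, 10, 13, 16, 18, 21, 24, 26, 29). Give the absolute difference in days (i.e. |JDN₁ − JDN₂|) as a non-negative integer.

JDN of the first date = 2613993.
JDN of the second date = 2591362.
|2591362 − 2613993| = 22631.

22631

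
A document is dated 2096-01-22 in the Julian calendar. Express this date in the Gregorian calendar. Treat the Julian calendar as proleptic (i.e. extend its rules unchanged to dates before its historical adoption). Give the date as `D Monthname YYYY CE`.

At this point the Julian calendar is 13 days behind the Gregorian.
22 January 2096 Julian + 13 days → 4 February 2096 Gregorian.

4 February 2096 CE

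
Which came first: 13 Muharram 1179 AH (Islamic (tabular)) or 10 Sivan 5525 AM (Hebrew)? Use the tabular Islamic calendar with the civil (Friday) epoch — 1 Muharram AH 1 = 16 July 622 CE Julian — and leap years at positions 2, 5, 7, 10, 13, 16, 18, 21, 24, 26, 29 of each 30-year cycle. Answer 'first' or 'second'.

second

First date → JDN 2365896; second date → JDN 2365863.
JDN 2365863 < JDN 2365896, so the second date is earlier.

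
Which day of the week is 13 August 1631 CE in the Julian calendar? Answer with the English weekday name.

Saturday

In the Gregorian calendar this is 23 August 1631 (JDN 2317005).
2317005 ≡ 5 (mod 7); counting from Monday = 0 gives Saturday.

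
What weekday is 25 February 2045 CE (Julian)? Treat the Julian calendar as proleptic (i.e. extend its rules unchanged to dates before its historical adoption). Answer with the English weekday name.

Friday

Equivalently 10 March 2045 Gregorian, JDN 2468050.
JDN 2468050 mod 7 = 4, and JDN 0 was a Monday, so this is a Friday.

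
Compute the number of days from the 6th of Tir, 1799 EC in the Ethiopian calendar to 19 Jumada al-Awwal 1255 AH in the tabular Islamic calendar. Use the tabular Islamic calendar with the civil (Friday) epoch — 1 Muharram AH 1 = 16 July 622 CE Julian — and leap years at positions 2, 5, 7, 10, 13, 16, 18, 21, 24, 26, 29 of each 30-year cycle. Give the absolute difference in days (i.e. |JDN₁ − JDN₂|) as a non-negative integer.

11887

First date → JDN 2381065; second date → JDN 2392952.
The interval is |2381065 − 2392952| = 11887 days.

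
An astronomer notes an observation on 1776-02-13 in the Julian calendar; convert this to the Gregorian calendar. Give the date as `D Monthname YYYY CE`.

24 February 1776 CE

For dates in this range the Gregorian date is 11 days ahead of the Julian.
13 February 1776 Julian + 11 days → 24 February 1776 Gregorian.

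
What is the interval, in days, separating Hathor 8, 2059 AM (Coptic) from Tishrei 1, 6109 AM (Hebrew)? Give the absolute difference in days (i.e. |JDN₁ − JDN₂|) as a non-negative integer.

2136

JDN of the first date = 2576781.
JDN of the second date = 2578917.
|2578917 − 2576781| = 2136.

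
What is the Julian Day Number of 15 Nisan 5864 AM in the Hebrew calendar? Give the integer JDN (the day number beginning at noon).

2489630

In the Gregorian calendar the same day is 10 April 2104.
JDN 2299161 is 15 October 1582 CE (Gregorian); the target day is +190469 days from there, so JDN = 2489630.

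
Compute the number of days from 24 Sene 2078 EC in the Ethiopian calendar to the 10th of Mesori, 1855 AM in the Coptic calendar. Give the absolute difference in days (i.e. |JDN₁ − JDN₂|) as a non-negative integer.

JDN of the first date = 2483138.
JDN of the second date = 2502542.
|2502542 − 2483138| = 19404.

19404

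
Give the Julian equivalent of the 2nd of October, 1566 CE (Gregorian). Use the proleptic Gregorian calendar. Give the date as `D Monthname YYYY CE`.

22 September 1566 CE

At this point the Julian calendar is 10 days behind the Gregorian.
2 October 1566 Gregorian − 10 days → 22 September 1566 Julian.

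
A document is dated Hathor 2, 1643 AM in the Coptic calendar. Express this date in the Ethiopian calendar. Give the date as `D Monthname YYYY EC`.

Julian Day Number of the source date = 2424831.
Converting JDN 2424831 to the Ethiopian calendar gives 2 Hidar 1919 EC.

2 Hidar 1919 EC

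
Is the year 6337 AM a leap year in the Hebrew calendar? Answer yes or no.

no

Hebrew year 6337 is year 10 of its 19-year Metonic cycle; leap years are at positions 3, 6, 8, 11, 14, 17, 19, so it is a common year (12 months).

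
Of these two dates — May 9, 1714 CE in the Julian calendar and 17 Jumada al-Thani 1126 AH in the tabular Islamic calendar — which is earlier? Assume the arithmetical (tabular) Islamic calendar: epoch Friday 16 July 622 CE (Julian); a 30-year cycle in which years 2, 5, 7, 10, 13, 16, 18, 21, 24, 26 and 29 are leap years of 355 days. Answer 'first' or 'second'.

Converting both to JDN: 2347225 vs 2347266; the smaller is the first.

first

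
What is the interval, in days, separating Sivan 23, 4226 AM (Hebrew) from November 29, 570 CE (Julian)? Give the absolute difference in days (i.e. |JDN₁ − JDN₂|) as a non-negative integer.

JDN of the first date = 1891437.
JDN of the second date = 1929583.
|1929583 − 1891437| = 38146.

38146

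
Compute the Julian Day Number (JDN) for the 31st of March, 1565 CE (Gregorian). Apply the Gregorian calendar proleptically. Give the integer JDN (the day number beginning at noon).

2292754

JDN 2299161 is 15 October 1582 CE (Gregorian); the target day is −6407 days from there, so JDN = 2292754.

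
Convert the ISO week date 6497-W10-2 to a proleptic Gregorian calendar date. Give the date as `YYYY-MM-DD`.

ISO week 1 of 6497 is the week containing the first Thursday of 6497.
Week 10, day 2 (Tuesday) lands on 6497-03-05.

6497-03-05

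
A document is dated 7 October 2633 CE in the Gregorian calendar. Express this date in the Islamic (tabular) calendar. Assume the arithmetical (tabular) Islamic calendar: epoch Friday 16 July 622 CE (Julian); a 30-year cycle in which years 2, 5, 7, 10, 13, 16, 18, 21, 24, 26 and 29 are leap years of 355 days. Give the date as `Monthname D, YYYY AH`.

Dhu al-Hijjah 11, 2073 AH

Julian Day Number of the source date = 2683023.
Converting JDN 2683023 to the tabular Islamic calendar gives 11 Dhu al-Hijjah 2073 AH.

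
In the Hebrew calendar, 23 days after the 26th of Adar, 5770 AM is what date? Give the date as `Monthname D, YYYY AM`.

JDN of the 26th of Adar, 5770 AM = 2455268.
2455268 + 23 = 2455291.
JDN 2455291 in the Hebrew calendar is Nisan 20, 5770 AM.

Nisan 20, 5770 AM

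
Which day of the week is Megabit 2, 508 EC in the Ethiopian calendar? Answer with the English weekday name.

Saturday

This is JDN 1909584 (29 February 516 Gregorian).
Since JDN mod 7 = 5 (0 = Monday), the day is Saturday.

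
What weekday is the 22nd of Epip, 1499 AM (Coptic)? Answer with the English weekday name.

Equivalently 27 July 1783 Gregorian, JDN 2372495.
Since JDN mod 7 = 6 (0 = Monday), the day is Sunday.

Sunday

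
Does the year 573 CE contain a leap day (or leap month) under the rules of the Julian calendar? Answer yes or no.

573 mod 4 = 1, so it is a common year in the Julian calendar.

no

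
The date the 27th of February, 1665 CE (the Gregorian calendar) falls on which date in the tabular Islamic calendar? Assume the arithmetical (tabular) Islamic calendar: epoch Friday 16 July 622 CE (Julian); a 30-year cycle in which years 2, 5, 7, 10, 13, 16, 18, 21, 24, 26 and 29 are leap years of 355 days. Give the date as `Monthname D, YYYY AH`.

Julian Day Number of the source date = 2329247.
Converting JDN 2329247 to the tabular Islamic calendar gives 11 Sha'ban 1075 AH.

Sha'ban 11, 1075 AH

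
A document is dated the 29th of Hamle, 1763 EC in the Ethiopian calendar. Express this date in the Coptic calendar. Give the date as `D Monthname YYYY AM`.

29 Epip 1487 AM

Julian Day Number of the source date = 2368119.
Converting JDN 2368119 to the Coptic calendar gives 29 Epip 1487 AM.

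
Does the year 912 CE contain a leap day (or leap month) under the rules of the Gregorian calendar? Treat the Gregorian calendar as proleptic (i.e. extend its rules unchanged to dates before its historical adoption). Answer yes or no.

yes

912 is divisible by 4 and not by 100, so it is a leap year.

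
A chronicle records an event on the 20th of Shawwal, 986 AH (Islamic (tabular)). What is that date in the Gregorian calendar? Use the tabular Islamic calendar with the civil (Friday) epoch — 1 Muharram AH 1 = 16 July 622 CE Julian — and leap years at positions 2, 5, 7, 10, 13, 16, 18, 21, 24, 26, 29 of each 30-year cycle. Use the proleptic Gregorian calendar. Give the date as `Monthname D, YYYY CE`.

Julian Day Number of the source date = 2297776.
Converting JDN 2297776 to the Gregorian calendar gives 30 December 1578 CE.

December 30, 1578 CE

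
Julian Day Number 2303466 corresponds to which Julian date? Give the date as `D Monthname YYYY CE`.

JDN 2303466 is 29 July 1594 in the Gregorian calendar.
In the Julian calendar that day is 19 July 1594 CE.

19 July 1594 CE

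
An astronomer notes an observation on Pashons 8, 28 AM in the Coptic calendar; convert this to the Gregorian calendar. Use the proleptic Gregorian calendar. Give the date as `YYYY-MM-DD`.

Both dates share Julian Day Number 1835139; in the Gregorian calendar that is 4 May 312 CE.

0312-05-04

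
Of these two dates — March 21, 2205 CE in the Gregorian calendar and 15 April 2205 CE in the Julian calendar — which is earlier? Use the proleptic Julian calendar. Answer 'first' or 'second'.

first

Converting both to JDN: 2526499 vs 2526539; the smaller is the first.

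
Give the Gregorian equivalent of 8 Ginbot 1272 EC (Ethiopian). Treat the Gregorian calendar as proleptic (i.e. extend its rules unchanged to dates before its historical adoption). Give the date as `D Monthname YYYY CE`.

Both dates share Julian Day Number 2188701; in the Gregorian calendar that is 10 May 1280 CE.

10 May 1280 CE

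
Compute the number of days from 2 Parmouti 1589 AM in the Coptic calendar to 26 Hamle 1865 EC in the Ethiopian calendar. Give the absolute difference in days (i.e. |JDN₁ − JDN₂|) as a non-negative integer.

114

JDN of the first date = 2405258.
JDN of the second date = 2405372.
|2405372 − 2405258| = 114.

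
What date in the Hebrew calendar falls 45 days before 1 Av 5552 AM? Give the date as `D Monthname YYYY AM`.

15 Sivan 5552 AM

JDN of 1 Av 5552 AM = 2375776.
2375776 − 45 = 2375731.
JDN 2375731 in the Hebrew calendar is 15 Sivan 5552 AM.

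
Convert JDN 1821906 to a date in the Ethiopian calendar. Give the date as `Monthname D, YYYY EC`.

The proleptic Gregorian equivalent of JDN 1821906 is 9 February 276.
In the Ethiopian calendar that day is Yekatit 14, 268 EC.

Yekatit 14, 268 EC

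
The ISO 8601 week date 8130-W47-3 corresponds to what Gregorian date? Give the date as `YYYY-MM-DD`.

ISO week 1 of 8130 is the week containing the first Thursday of 8130.
Week 47, day 3 (Wednesday) lands on 8130-11-22.

8130-11-22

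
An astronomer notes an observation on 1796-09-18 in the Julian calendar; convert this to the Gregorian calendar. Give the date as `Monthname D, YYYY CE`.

At this point the Julian calendar is 11 days behind the Gregorian.
18 September 1796 Julian + 11 days → 29 September 1796 Gregorian.

September 29, 1796 CE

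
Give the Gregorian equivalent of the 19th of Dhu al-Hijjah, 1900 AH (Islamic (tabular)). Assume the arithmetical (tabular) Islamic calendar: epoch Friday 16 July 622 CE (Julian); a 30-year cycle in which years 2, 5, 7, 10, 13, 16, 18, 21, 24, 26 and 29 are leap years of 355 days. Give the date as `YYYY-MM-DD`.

Both dates share Julian Day Number 2621725; in the Gregorian calendar that is 8 December 2465 CE.

2465-12-08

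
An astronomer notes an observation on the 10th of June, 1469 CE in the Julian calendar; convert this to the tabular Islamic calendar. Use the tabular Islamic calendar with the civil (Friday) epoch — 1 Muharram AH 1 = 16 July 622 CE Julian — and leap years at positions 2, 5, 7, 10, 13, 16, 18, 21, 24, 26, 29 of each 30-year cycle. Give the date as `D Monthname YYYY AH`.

Julian Day Number of the source date = 2257771.
Converting JDN 2257771 to the tabular Islamic calendar gives 29 Dhu al-Qa'dah 873 AH.

29 Dhu al-Qa'dah 873 AH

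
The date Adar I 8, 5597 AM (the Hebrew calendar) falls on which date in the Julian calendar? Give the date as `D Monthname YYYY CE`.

1 February 1837 CE

Both dates share Julian Day Number 2392054; in the Julian calendar that is 1 February 1837 CE.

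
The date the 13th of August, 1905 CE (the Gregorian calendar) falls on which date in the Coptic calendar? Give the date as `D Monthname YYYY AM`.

7 Mesori 1621 AM

Both dates share Julian Day Number 2417071; in the Coptic calendar that is 7 Mesori 1621 AM.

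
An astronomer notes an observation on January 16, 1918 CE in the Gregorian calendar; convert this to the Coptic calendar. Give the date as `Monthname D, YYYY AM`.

Tobi 8, 1634 AM

Both dates share Julian Day Number 2421610; in the Coptic calendar that is 8 Tobi 1634 AM.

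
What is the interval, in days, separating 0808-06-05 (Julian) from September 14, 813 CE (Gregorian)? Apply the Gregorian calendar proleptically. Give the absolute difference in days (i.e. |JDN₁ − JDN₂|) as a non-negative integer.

JDN of the first date = 2016336.
JDN of the second date = 2018259.
|2018259 − 2016336| = 1923.

1923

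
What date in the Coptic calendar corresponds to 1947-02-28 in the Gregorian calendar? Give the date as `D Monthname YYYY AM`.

Julian Day Number of the source date = 2432245.
Converting JDN 2432245 to the Coptic calendar gives 21 Meshir 1663 AM.

21 Meshir 1663 AM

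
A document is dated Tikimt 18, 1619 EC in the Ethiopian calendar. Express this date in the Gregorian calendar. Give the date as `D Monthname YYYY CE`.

25 October 1626 CE

Julian Day Number of the source date = 2315242.
Converting JDN 2315242 to the Gregorian calendar gives 25 October 1626 CE.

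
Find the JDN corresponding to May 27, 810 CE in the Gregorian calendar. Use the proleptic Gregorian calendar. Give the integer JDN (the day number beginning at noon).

JDN 2299161 is 15 October 1582 CE (Gregorian); the target day is −282108 days from there, so JDN = 2017053.

2017053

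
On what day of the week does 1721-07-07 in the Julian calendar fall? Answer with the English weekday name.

Friday

In the Gregorian calendar this is 18 July 1721 (JDN 2349841).
Since JDN mod 7 = 4 (0 = Monday), the day is Friday.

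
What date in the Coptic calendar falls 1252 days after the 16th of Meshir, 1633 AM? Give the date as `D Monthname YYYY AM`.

22 Epip 1636 AM

The starting date is JDN 2421283; 2421283 + 1252 = 2422535.
JDN 2422535 corresponds to 22 Epip 1636 AM.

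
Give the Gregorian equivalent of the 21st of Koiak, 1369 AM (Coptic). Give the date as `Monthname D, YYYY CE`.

December 27, 1652 CE

Both dates share Julian Day Number 2324802; in the Gregorian calendar that is 27 December 1652 CE.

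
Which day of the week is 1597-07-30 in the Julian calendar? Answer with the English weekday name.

In the Gregorian calendar this is 9 August 1597 (JDN 2304573).
2304573 ≡ 5 (mod 7); counting from Monday = 0 gives Saturday.

Saturday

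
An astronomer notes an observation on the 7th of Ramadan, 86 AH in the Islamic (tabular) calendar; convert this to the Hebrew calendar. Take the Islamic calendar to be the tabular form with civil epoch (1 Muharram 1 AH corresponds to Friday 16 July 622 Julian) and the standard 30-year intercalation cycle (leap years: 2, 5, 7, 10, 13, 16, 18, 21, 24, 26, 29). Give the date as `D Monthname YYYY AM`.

7 Elul 4465 AM

Julian Day Number of the source date = 1978803.
Converting JDN 1978803 to the Hebrew calendar gives 7 Elul 4465 AM.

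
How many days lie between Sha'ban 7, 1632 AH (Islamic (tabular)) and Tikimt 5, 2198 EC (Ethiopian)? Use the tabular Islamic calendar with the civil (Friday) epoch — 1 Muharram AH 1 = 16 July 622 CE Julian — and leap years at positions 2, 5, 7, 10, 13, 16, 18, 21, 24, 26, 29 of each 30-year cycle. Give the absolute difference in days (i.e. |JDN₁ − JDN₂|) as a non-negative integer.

84

JDN of the first date = 2526625.
JDN of the second date = 2526709.
|2526709 − 2526625| = 84.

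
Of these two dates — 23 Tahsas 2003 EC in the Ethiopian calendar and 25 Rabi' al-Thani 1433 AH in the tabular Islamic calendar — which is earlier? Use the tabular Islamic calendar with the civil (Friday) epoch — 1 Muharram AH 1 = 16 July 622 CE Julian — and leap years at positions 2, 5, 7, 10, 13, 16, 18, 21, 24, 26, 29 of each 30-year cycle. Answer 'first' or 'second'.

The two dates have Julian Day Numbers 2455563 and 2456006 respectively.
Since 2455563 < 2456006, the first date comes first.

first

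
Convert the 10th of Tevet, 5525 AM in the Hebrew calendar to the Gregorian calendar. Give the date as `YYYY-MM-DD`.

1765-01-03

Both dates share Julian Day Number 2365716; in the Gregorian calendar that is 3 January 1765 CE.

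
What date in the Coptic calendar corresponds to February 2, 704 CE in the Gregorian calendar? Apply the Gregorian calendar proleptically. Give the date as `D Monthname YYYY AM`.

Julian Day Number of the source date = 1978222.
Converting JDN 1978222 to the Coptic calendar gives 3 Meshir 420 AM.

3 Meshir 420 AM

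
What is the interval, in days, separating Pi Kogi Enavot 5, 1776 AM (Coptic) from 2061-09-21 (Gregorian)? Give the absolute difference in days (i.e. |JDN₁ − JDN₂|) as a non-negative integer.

JDN of the first date = 2473713.
JDN of the second date = 2474089.
|2474089 − 2473713| = 376.

376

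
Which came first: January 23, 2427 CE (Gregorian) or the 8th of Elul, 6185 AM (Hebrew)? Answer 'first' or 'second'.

second

The two dates have Julian Day Numbers 2607526 and 2607007 respectively.
Since 2607007 < 2607526, the second date comes first.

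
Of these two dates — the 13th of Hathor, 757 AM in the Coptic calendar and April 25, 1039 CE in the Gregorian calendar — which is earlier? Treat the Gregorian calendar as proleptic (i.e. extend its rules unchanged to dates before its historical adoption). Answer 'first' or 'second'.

The two dates have Julian Day Numbers 2101231 and 2100661 respectively.
Since 2100661 < 2101231, the second date comes first.

second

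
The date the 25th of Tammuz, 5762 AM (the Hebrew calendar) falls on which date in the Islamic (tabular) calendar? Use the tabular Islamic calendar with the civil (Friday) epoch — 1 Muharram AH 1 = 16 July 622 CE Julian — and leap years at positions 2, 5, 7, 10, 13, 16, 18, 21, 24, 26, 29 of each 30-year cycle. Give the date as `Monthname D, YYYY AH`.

Both dates share Julian Day Number 2452461; in the tabular Islamic calendar that is 24 Rabi' al-Thani 1423 AH.

Rabi' al-Thani 24, 1423 AH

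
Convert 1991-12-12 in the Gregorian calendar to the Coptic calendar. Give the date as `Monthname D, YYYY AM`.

Julian Day Number of the source date = 2448603.
Converting JDN 2448603 to the Coptic calendar gives 2 Koiak 1708 AM.

Koiak 2, 1708 AM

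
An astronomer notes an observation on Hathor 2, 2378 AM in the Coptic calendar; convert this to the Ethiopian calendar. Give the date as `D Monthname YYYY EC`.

2 Hidar 2654 EC

Both dates share Julian Day Number 2693290; in the Ethiopian calendar that is 2 Hidar 2654 EC.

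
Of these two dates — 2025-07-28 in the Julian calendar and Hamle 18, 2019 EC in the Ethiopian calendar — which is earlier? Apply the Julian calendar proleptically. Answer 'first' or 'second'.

The two dates have Julian Day Numbers 2460898 and 2461612 respectively.
Since 2460898 < 2461612, the first date comes first.

first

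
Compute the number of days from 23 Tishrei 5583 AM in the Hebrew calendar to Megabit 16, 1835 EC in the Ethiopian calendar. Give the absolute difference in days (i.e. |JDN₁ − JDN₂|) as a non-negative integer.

First date → JDN 2386812; second date → JDN 2394284.
The interval is |2386812 − 2394284| = 7472 days.

7472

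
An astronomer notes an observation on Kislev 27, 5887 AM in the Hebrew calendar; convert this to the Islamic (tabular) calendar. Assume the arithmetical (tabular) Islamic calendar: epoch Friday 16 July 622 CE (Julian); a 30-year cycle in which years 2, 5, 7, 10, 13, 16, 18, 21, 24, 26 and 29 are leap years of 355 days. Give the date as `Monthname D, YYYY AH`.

The source date corresponds to 13 December 2126 in the Gregorian calendar (JDN 2497912).
That day falls on 28 Rajab 1551 AH in the tabular Islamic calendar.

Rajab 28, 1551 AH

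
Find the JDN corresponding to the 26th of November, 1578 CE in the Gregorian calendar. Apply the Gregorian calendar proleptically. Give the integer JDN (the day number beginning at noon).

JDN 2451545 is 1 January 2000 CE (Gregorian); the target day is −153803 days from there, so JDN = 2297742.

2297742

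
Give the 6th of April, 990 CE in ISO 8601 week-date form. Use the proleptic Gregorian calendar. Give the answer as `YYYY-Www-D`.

0990-W14-2

The weekday is Tuesday (ISO weekday 2).
That Tuesday belongs to ISO week 14 of ISO year 990.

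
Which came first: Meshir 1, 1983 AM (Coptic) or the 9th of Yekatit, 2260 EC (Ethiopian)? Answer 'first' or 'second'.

First date → JDN 2549105; second date → JDN 2549479.
JDN 2549105 < JDN 2549479, so the first date is earlier.

first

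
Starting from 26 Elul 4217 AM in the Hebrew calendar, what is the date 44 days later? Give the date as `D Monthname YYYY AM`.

11 Cheshvan 4218 AM

The starting date is JDN 1888221; 1888221 + 44 = 1888265.
JDN 1888265 corresponds to 11 Cheshvan 4218 AM.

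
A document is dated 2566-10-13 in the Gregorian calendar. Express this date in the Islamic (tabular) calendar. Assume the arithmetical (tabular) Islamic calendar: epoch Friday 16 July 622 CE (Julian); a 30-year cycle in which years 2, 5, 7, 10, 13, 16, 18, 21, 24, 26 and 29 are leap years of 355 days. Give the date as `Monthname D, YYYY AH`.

Dhu al-Qa'dah 28, 2004 AH

Both dates share Julian Day Number 2658558; in the tabular Islamic calendar that is 28 Dhu al-Qa'dah 2004 AH.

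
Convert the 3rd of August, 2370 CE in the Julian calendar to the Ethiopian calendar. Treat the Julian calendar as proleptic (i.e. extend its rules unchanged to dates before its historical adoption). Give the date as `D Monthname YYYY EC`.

Julian Day Number of the source date = 2586915.
Converting JDN 2586915 to the Ethiopian calendar gives 10 Nehase 2362 EC.

10 Nehase 2362 EC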